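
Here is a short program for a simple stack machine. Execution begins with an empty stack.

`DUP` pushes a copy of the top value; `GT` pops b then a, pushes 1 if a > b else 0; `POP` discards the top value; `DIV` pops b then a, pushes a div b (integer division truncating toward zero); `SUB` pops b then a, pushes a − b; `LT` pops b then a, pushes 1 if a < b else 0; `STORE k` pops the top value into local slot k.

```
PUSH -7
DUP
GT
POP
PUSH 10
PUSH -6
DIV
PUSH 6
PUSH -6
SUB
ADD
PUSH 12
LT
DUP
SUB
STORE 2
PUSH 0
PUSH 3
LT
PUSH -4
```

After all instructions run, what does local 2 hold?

0

PUSH -7  -7
DUP      -7 -7
GT       0
POP      (empty)
PUSH 10  10
PUSH -6  10 -6
DIV      -1
PUSH 6   -1 6
PUSH -6  -1 6 -6
SUB      -1 12
ADD      11
PUSH 12  11 12
LT       1
DUP      1 1
SUB      0
STORE 2  (empty)
PUSH 0   0
PUSH 3   0 3
LT       1
PUSH -4  1 -4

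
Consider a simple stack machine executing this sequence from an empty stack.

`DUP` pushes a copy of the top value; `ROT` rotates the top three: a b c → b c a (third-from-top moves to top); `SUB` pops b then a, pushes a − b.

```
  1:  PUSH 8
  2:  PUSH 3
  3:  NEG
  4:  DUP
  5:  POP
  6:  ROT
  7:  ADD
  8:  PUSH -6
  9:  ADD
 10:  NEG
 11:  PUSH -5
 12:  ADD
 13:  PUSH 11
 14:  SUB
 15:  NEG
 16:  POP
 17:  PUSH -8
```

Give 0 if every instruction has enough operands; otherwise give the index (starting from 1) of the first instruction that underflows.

PUSH 8 : [8]
PUSH 3 : [8, 3]
NEG    : [8, -3]
DUP    : [8, -3, -3]
POP    : [8, -3]
ROT  — needs 3 operands, stack has 2 → underflow

6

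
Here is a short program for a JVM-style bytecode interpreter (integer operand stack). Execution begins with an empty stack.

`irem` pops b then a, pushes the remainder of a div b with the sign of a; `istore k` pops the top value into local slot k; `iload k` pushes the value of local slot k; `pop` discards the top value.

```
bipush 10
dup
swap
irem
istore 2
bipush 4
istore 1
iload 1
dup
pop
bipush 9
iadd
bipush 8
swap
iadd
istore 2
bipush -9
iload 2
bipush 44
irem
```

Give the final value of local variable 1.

4

bipush 10 -> [10]
dup       -> [10, 10]
swap      -> [10, 10]
irem      -> [0]
istore 2  -> []
bipush 4  -> [4]
istore 1  -> []
iload 1   -> [4]
dup       -> [4, 4]
pop       -> [4]
bipush 9  -> [4, 9]
iadd      -> [13]
bipush 8  -> [13, 8]
swap      -> [8, 13]
iadd      -> [21]
istore 2  -> []
bipush -9 -> [-9]
iload 2   -> [-9, 21]
bipush 44 -> [-9, 21, 44]
irem      -> [-9, 21]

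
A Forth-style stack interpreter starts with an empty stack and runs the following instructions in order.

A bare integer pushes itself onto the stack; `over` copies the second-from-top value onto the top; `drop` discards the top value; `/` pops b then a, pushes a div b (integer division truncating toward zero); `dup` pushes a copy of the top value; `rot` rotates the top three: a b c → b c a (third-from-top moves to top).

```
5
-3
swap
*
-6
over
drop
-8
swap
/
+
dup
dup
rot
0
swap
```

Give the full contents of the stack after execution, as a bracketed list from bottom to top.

[-14, -14, 0, -14]

5    : 5
-3   : 5 -3
swap : -3 5
*    : -15
-6   : -15 -6
over : -15 -6 -15
drop : -15 -6
-8   : -15 -6 -8
swap : -15 -8 -6
/    : -15 1
+    : -14
dup  : -14 -14
dup  : -14 -14 -14
rot  : -14 -14 -14
0    : -14 -14 -14 0
swap : -14 -14 0 -14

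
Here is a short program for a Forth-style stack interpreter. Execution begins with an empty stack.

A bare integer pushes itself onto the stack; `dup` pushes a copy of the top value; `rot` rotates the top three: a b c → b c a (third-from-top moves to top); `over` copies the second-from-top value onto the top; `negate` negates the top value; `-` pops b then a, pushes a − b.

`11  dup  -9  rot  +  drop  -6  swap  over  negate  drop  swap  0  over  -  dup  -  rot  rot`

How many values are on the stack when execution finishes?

3

11     → 11
dup    → 11 11
-9     → 11 11 -9
rot    → 11 -9 11
+      → 11 2
drop   → 11
-6     → 11 -6
swap   → -6 11
over   → -6 11 -6
negate → -6 11 6
drop   → -6 11
swap   → 11 -6
0      → 11 -6 0
over   → 11 -6 0 -6
-      → 11 -6 6
dup    → 11 -6 6 6
-      → 11 -6 0
rot    → -6 0 11
rot    → 0 11 -6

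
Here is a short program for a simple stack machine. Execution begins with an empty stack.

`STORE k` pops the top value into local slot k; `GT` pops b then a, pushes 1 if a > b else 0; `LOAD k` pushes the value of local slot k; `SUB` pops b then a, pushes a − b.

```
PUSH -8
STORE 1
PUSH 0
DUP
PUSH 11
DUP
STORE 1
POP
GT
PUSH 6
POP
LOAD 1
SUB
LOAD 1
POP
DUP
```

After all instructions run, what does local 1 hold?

11

PUSH -8 : -8
STORE 1 : (empty)
PUSH 0  : 0
DUP     : 0 0
PUSH 11 : 0 0 11
DUP     : 0 0 11 11
STORE 1 : 0 0 11
POP     : 0 0
GT      : 0
PUSH 6  : 0 6
POP     : 0
LOAD 1  : 0 11
SUB     : -11
LOAD 1  : -11 11
POP     : -11
DUP     : -11 -11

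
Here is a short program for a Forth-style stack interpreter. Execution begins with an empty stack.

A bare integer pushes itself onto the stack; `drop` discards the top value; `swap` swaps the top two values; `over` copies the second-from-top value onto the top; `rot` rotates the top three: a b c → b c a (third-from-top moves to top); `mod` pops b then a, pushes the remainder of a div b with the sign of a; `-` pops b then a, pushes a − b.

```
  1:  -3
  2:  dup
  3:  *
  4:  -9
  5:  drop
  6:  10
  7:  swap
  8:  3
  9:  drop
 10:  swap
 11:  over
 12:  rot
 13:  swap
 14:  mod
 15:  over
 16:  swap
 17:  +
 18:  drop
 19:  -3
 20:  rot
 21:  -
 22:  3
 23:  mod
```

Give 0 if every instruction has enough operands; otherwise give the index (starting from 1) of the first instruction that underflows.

-3   -> [-3]
dup  -> [-3, -3]
*    -> [9]
-9   -> [9, -9]
drop -> [9]
10   -> [9, 10]
swap -> [10, 9]
3    -> [10, 9, 3]
drop -> [10, 9]
swap -> [9, 10]
over -> [9, 10, 9]
rot  -> [10, 9, 9]
swap -> [10, 9, 9]
mod  -> [10, 0]
over -> [10, 0, 10]
swap -> [10, 10, 0]
+    -> [10, 10]
drop -> [10]
-3   -> [10, -3]
rot  — needs 3 operands, stack has 2 → underflow

20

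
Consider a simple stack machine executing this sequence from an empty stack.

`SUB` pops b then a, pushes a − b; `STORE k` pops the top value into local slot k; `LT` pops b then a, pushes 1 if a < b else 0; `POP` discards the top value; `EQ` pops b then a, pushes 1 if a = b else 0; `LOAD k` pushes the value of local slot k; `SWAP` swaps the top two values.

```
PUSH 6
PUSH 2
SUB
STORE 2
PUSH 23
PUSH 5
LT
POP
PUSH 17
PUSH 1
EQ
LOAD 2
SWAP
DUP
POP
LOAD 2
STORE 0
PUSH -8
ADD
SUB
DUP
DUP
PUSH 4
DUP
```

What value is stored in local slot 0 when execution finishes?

PUSH 6  → [6]
PUSH 2  → [6, 2]
SUB     → [4]
STORE 2 → []
PUSH 23 → [23]
PUSH 5  → [23, 5]
LT      → [0]
POP     → []
PUSH 17 → [17]
PUSH 1  → [17, 1]
EQ      → [0]
LOAD 2  → [0, 4]
SWAP    → [4, 0]
DUP     → [4, 0, 0]
POP     → [4, 0]
LOAD 2  → [4, 0, 4]
STORE 0 → [4, 0]
PUSH -8 → [4, 0, -8]
ADD     → [4, -8]
SUB     → [12]
DUP     → [12, 12]
DUP     → [12, 12, 12]
PUSH 4  → [12, 12, 12, 4]
DUP     → [12, 12, 12, 4, 4]

4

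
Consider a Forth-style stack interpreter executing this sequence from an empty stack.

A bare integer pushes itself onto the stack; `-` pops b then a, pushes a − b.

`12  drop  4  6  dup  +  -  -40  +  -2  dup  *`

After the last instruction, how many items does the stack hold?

2

12   : 12
drop : (empty)
4    : 4
6    : 4 6
dup  : 4 6 6
+    : 4 12
-    : -8
-40  : -8 -40
+    : -48
-2   : -48 -2
dup  : -48 -2 -2
*    : -48 4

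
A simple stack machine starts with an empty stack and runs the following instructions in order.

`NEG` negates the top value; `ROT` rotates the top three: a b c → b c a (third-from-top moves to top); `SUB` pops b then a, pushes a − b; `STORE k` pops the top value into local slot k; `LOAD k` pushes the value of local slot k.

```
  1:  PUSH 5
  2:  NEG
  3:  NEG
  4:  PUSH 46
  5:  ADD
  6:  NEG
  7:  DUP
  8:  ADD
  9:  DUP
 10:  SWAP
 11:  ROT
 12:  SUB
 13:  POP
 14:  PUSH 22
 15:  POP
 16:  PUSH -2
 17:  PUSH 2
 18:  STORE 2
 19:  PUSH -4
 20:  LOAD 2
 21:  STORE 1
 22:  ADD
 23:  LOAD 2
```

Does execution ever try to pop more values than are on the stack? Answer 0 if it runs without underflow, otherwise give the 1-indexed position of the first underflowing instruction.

11

PUSH 5  → 5
NEG     → -5
NEG     → 5
PUSH 46 → 5 46
ADD     → 51
NEG     → -51
DUP     → -51 -51
ADD     → -102
DUP     → -102 -102
SWAP    → -102 -102
ROT  — needs 3 operands, stack has 2 → underflow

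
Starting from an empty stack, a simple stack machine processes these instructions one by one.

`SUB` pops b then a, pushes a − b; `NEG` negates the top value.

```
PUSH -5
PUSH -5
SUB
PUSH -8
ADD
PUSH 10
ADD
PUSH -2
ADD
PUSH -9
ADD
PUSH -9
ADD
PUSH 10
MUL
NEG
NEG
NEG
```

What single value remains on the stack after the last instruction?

PUSH -5 : [-5]
PUSH -5 : [-5, -5]
SUB     : [0]
PUSH -8 : [0, -8]
ADD     : [-8]
PUSH 10 : [-8, 10]
ADD     : [2]
PUSH -2 : [2, -2]
ADD     : [0]
PUSH -9 : [0, -9]
ADD     : [-9]
PUSH -9 : [-9, -9]
ADD     : [-18]
PUSH 10 : [-18, 10]
MUL     : [-180]
NEG     : [180]
NEG     : [-180]
NEG     : [180]

180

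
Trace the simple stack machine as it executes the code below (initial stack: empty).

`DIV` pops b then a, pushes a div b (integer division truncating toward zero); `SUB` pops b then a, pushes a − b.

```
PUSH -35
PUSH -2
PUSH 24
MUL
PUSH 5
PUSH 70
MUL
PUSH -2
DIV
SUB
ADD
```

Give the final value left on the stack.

92

PUSH -35 : -35
PUSH -2  : -35 -2
PUSH 24  : -35 -2 24
MUL      : -35 -48
PUSH 5   : -35 -48 5
PUSH 70  : -35 -48 5 70
MUL      : -35 -48 350
PUSH -2  : -35 -48 350 -2
DIV      : -35 -48 -175
SUB      : -35 127
ADD      : 92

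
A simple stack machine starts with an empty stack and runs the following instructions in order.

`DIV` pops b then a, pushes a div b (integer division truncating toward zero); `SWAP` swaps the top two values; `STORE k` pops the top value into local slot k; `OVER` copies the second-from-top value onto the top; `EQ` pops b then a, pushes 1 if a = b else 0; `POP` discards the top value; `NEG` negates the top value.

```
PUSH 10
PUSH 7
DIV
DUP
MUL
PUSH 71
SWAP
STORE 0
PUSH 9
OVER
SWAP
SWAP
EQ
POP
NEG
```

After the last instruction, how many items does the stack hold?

PUSH 10 -> [10]
PUSH 7  -> [10, 7]
DIV     -> [1]
DUP     -> [1, 1]
MUL     -> [1]
PUSH 71 -> [1, 71]
SWAP    -> [71, 1]
STORE 0 -> [71]
PUSH 9  -> [71, 9]
OVER    -> [71, 9, 71]
SWAP    -> [71, 71, 9]
SWAP    -> [71, 9, 71]
EQ      -> [71, 0]
POP     -> [71]
NEG     -> [-71]

1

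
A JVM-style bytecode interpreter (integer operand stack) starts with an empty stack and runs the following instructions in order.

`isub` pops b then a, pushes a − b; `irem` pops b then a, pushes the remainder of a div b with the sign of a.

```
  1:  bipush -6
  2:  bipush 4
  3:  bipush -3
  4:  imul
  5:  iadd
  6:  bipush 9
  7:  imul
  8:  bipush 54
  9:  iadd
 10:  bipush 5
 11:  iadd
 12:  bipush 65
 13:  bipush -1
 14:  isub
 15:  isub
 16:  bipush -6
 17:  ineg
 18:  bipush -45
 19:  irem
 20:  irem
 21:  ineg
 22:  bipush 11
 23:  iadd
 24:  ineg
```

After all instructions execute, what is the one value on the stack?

bipush -6  : -6
bipush 4   : -6 4
bipush -3  : -6 4 -3
imul       : -6 -12
iadd       : -18
bipush 9   : -18 9
imul       : -162
bipush 54  : -162 54
iadd       : -108
bipush 5   : -108 5
iadd       : -103
bipush 65  : -103 65
bipush -1  : -103 65 -1
isub       : -103 66
isub       : -169
bipush -6  : -169 -6
ineg       : -169 6
bipush -45 : -169 6 -45
irem       : -169 6
irem       : -1
ineg       : 1
bipush 11  : 1 11
iadd       : 12
ineg       : -12

-12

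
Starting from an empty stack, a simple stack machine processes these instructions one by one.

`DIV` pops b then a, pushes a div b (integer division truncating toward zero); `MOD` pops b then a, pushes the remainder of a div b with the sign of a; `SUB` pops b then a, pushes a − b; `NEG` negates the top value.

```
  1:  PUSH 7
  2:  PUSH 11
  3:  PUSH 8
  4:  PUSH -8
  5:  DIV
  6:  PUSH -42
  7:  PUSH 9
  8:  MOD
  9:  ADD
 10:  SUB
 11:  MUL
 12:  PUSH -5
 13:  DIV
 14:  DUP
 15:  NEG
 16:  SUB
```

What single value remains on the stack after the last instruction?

PUSH 7    7
PUSH 11   7 11
PUSH 8    7 11 8
PUSH -8   7 11 8 -8
DIV       7 11 -1
PUSH -42  7 11 -1 -42
PUSH 9    7 11 -1 -42 9
MOD       7 11 -1 -6
ADD       7 11 -7
SUB       7 18
MUL       126
PUSH -5   126 -5
DIV       -25
DUP       -25 -25
NEG       -25 25
SUB       -50

-50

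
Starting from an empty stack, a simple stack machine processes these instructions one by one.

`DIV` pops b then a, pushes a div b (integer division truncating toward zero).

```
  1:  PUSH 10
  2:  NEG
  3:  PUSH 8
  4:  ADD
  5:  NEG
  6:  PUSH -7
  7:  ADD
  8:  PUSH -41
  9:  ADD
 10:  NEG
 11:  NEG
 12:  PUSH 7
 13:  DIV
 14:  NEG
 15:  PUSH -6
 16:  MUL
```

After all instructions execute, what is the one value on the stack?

-36

PUSH 10  : [10]
NEG      : [-10]
PUSH 8   : [-10, 8]
ADD      : [-2]
NEG      : [2]
PUSH -7  : [2, -7]
ADD      : [-5]
PUSH -41 : [-5, -41]
ADD      : [-46]
NEG      : [46]
NEG      : [-46]
PUSH 7   : [-46, 7]
DIV      : [-6]
NEG      : [6]
PUSH -6  : [6, -6]
MUL      : [-36]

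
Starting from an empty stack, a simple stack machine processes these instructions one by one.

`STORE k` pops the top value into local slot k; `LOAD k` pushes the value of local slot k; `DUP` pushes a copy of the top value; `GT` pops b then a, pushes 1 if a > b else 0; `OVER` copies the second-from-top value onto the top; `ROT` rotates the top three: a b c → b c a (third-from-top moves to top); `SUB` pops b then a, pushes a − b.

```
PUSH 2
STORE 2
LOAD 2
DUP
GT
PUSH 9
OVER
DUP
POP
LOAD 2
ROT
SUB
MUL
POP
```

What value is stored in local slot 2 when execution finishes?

2

PUSH 2  -> 2
STORE 2 -> (empty)
LOAD 2  -> 2
DUP     -> 2 2
GT      -> 0
PUSH 9  -> 0 9
OVER    -> 0 9 0
DUP     -> 0 9 0 0
POP     -> 0 9 0
LOAD 2  -> 0 9 0 2
ROT     -> 0 0 2 9
SUB     -> 0 0 -7
MUL     -> 0 0
POP     -> 0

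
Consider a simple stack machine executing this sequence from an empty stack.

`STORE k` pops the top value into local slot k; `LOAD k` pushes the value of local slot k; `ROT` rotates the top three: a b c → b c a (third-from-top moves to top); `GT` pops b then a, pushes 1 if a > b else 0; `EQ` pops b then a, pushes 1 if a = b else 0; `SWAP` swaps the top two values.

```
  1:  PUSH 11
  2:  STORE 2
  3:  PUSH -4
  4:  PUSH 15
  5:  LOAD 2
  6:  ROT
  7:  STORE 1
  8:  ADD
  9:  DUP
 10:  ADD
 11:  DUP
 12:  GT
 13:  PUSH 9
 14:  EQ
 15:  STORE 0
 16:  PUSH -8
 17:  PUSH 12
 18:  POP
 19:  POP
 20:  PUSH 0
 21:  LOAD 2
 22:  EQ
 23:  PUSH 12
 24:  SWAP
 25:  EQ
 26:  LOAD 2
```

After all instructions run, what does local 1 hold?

PUSH 11 : [11]
STORE 2 : []
PUSH -4 : [-4]
PUSH 15 : [-4, 15]
LOAD 2  : [-4, 15, 11]
ROT     : [15, 11, -4]
STORE 1 : [15, 11]
ADD     : [26]
DUP     : [26, 26]
ADD     : [52]
DUP     : [52, 52]
GT      : [0]
PUSH 9  : [0, 9]
EQ      : [0]
STORE 0 : []
PUSH -8 : [-8]
PUSH 12 : [-8, 12]
POP     : [-8]
POP     : []
PUSH 0  : [0]
LOAD 2  : [0, 11]
EQ      : [0]
PUSH 12 : [0, 12]
SWAP    : [12, 0]
EQ      : [0]
LOAD 2  : [0, 11]

-4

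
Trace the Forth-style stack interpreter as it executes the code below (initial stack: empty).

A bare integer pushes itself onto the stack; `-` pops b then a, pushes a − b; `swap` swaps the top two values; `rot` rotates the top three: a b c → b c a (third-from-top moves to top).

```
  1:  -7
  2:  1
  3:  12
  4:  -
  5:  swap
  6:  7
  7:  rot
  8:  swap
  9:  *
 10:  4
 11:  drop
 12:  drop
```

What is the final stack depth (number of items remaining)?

1

-7   → [-7]
1    → [-7, 1]
12   → [-7, 1, 12]
-    → [-7, -11]
swap → [-11, -7]
7    → [-11, -7, 7]
rot  → [-7, 7, -11]
swap → [-7, -11, 7]
*    → [-7, -77]
4    → [-7, -77, 4]
drop → [-7, -77]
drop → [-7]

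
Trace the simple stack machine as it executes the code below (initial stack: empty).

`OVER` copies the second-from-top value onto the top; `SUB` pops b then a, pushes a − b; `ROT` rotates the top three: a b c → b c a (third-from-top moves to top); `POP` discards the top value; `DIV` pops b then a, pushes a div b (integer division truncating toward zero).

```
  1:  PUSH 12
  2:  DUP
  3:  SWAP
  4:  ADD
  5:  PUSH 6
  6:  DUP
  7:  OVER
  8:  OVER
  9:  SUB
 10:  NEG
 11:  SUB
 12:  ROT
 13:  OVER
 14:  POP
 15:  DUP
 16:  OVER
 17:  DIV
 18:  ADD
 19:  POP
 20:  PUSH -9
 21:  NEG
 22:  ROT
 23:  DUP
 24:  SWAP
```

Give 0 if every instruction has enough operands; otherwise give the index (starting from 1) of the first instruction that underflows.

0

PUSH 12 -> [12]
DUP     -> [12, 12]
SWAP    -> [12, 12]
ADD     -> [24]
PUSH 6  -> [24, 6]
DUP     -> [24, 6, 6]
OVER    -> [24, 6, 6, 6]
OVER    -> [24, 6, 6, 6, 6]
SUB     -> [24, 6, 6, 0]
NEG     -> [24, 6, 6, 0]
SUB     -> [24, 6, 6]
ROT     -> [6, 6, 24]
OVER    -> [6, 6, 24, 6]
POP     -> [6, 6, 24]
DUP     -> [6, 6, 24, 24]
OVER    -> [6, 6, 24, 24, 24]
DIV     -> [6, 6, 24, 1]
ADD     -> [6, 6, 25]
POP     -> [6, 6]
PUSH -9 -> [6, 6, -9]
NEG     -> [6, 6, 9]
ROT     -> [6, 9, 6]
DUP     -> [6, 9, 6, 6]
SWAP    -> [6, 9, 6, 6]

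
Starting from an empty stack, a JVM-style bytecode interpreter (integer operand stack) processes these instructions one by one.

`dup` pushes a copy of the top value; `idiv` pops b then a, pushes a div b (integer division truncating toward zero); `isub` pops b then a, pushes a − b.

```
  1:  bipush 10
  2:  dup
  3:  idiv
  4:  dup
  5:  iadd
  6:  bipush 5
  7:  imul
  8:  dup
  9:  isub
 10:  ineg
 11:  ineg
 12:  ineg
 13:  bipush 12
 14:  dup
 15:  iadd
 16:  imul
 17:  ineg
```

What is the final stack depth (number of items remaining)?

bipush 10 -> [10]
dup       -> [10, 10]
idiv      -> [1]
dup       -> [1, 1]
iadd      -> [2]
bipush 5  -> [2, 5]
imul      -> [10]
dup       -> [10, 10]
isub      -> [0]
ineg      -> [0]
ineg      -> [0]
ineg      -> [0]
bipush 12 -> [0, 12]
dup       -> [0, 12, 12]
iadd      -> [0, 24]
imul      -> [0]
ineg      -> [0]

1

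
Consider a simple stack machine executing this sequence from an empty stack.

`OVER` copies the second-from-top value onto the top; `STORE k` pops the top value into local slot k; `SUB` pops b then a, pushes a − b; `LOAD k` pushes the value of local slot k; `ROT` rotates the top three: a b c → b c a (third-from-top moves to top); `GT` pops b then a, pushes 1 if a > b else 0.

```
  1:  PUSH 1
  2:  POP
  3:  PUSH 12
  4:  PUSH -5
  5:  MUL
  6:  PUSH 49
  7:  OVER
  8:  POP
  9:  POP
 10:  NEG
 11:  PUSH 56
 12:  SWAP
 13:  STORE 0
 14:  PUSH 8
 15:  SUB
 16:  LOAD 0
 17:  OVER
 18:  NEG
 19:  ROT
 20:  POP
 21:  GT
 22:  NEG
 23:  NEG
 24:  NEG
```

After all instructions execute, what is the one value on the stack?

-1

PUSH 1  → [1]
POP     → []
PUSH 12 → [12]
PUSH -5 → [12, -5]
MUL     → [-60]
PUSH 49 → [-60, 49]
OVER    → [-60, 49, -60]
POP     → [-60, 49]
POP     → [-60]
NEG     → [60]
PUSH 56 → [60, 56]
SWAP    → [56, 60]
STORE 0 → [56]
PUSH 8  → [56, 8]
SUB     → [48]
LOAD 0  → [48, 60]
OVER    → [48, 60, 48]
NEG     → [48, 60, -48]
ROT     → [60, -48, 48]
POP     → [60, -48]
GT      → [1]
NEG     → [-1]
NEG     → [1]
NEG     → [-1]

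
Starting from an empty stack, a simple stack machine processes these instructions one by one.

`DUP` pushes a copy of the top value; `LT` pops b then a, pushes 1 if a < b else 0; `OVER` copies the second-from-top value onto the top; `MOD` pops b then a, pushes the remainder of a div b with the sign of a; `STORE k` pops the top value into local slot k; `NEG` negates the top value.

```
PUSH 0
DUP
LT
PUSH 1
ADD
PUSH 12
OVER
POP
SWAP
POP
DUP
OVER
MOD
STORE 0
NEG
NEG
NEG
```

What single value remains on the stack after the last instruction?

-12

PUSH 0  -> 0
DUP     -> 0 0
LT      -> 0
PUSH 1  -> 0 1
ADD     -> 1
PUSH 12 -> 1 12
OVER    -> 1 12 1
POP     -> 1 12
SWAP    -> 12 1
POP     -> 12
DUP     -> 12 12
OVER    -> 12 12 12
MOD     -> 12 0
STORE 0 -> 12
NEG     -> -12
NEG     -> 12
NEG     -> -12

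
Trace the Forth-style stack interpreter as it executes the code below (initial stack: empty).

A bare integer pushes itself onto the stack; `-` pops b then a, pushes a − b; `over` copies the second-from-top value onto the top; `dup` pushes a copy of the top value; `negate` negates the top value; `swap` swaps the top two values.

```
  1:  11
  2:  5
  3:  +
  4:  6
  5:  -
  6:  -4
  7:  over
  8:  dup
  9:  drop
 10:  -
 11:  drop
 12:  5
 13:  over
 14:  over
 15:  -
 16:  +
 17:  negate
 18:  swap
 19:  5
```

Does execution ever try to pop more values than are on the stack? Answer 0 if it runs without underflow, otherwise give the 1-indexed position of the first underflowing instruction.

11     → [11]
5      → [11, 5]
+      → [16]
6      → [16, 6]
-      → [10]
-4     → [10, -4]
over   → [10, -4, 10]
dup    → [10, -4, 10, 10]
drop   → [10, -4, 10]
-      → [10, -14]
drop   → [10]
5      → [10, 5]
over   → [10, 5, 10]
over   → [10, 5, 10, 5]
-      → [10, 5, 5]
+      → [10, 10]
negate → [10, -10]
swap   → [-10, 10]
5      → [-10, 10, 5]

0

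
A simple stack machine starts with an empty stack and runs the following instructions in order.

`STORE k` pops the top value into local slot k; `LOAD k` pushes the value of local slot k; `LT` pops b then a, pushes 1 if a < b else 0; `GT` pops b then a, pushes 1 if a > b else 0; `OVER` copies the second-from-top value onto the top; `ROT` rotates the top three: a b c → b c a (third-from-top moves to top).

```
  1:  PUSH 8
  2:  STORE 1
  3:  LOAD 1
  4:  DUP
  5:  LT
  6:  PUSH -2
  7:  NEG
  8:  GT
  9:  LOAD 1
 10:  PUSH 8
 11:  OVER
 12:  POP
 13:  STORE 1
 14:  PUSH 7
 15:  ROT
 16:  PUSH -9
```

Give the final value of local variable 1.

8

PUSH 8  : [8]
STORE 1 : []
LOAD 1  : [8]
DUP     : [8, 8]
LT      : [0]
PUSH -2 : [0, -2]
NEG     : [0, 2]
GT      : [0]
LOAD 1  : [0, 8]
PUSH 8  : [0, 8, 8]
OVER    : [0, 8, 8, 8]
POP     : [0, 8, 8]
STORE 1 : [0, 8]
PUSH 7  : [0, 8, 7]
ROT     : [8, 7, 0]
PUSH -9 : [8, 7, 0, -9]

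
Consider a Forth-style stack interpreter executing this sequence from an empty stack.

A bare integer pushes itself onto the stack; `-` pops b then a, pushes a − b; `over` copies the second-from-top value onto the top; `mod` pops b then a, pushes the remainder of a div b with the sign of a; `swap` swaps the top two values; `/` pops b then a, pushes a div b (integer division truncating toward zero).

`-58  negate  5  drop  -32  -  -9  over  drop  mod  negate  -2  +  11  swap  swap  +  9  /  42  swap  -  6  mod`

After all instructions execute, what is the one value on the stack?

-58    → -58
negate → 58
5      → 58 5
drop   → 58
-32    → 58 -32
-      → 90
-9     → 90 -9
over   → 90 -9 90
drop   → 90 -9
mod    → 0
negate → 0
-2     → 0 -2
+      → -2
11     → -2 11
swap   → 11 -2
swap   → -2 11
+      → 9
9      → 9 9
/      → 1
42     → 1 42
swap   → 42 1
-      → 41
6      → 41 6
mod    → 5

5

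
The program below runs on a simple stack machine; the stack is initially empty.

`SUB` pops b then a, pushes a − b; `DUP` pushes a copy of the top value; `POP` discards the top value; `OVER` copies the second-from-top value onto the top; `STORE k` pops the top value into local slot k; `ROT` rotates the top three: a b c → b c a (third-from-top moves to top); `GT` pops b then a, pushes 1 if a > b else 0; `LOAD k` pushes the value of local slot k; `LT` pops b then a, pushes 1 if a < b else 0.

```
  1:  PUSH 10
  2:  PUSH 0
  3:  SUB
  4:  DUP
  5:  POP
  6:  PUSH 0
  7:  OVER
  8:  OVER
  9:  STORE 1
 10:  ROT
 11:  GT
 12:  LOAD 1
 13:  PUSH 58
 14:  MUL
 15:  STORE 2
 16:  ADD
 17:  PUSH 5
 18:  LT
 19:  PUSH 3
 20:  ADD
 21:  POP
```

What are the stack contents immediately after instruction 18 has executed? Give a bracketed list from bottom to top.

[1]

PUSH 10 -> [10]
PUSH 0  -> [10, 0]
SUB     -> [10]
DUP     -> [10, 10]
POP     -> [10]
PUSH 0  -> [10, 0]
OVER    -> [10, 0, 10]
OVER    -> [10, 0, 10, 0]
STORE 1 -> [10, 0, 10]
ROT     -> [0, 10, 10]
GT      -> [0, 0]
LOAD 1  -> [0, 0, 0]
PUSH 58 -> [0, 0, 0, 58]
MUL     -> [0, 0, 0]
STORE 2 -> [0, 0]
ADD     -> [0]
PUSH 5  -> [0, 5]
LT      -> [1]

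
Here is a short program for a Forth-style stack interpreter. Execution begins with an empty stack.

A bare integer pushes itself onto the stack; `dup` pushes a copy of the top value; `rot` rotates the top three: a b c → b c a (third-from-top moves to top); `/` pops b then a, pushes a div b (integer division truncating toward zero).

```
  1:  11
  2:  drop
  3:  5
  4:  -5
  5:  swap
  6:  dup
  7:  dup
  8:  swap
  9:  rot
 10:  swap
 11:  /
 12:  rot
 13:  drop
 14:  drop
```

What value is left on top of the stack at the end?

5

11   : 11
drop : (empty)
5    : 5
-5   : 5 -5
swap : -5 5
dup  : -5 5 5
dup  : -5 5 5 5
swap : -5 5 5 5
rot  : -5 5 5 5
swap : -5 5 5 5
/    : -5 5 1
rot  : 5 1 -5
drop : 5 1
drop : 5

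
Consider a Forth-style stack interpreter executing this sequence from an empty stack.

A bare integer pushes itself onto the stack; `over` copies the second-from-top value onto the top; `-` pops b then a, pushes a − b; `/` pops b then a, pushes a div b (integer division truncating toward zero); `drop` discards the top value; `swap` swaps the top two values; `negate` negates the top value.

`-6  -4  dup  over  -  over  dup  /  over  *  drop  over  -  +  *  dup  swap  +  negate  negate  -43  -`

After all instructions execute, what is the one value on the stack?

43

-6     → [-6]
-4     → [-6, -4]
dup    → [-6, -4, -4]
over   → [-6, -4, -4, -4]
-      → [-6, -4, 0]
over   → [-6, -4, 0, -4]
dup    → [-6, -4, 0, -4, -4]
/      → [-6, -4, 0, 1]
over   → [-6, -4, 0, 1, 0]
*      → [-6, -4, 0, 0]
drop   → [-6, -4, 0]
over   → [-6, -4, 0, -4]
-      → [-6, -4, 4]
+      → [-6, 0]
*      → [0]
dup    → [0, 0]
swap   → [0, 0]
+      → [0]
negate → [0]
negate → [0]
-43    → [0, -43]
-      → [43]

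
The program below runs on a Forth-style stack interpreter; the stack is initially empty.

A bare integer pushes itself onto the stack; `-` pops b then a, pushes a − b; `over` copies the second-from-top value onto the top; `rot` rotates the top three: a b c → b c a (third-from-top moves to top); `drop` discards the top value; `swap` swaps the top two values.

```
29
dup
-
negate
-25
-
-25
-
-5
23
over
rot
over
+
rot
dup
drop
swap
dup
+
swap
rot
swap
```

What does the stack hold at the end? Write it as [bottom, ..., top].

[50, -20, -5, 23]

29     : 29
dup    : 29 29
-      : 0
negate : 0
-25    : 0 -25
-      : 25
-25    : 25 -25
-      : 50
-5     : 50 -5
23     : 50 -5 23
over   : 50 -5 23 -5
rot    : 50 23 -5 -5
over   : 50 23 -5 -5 -5
+      : 50 23 -5 -10
rot    : 50 -5 -10 23
dup    : 50 -5 -10 23 23
drop   : 50 -5 -10 23
swap   : 50 -5 23 -10
dup    : 50 -5 23 -10 -10
+      : 50 -5 23 -20
swap   : 50 -5 -20 23
rot    : 50 -20 23 -5
swap   : 50 -20 -5 23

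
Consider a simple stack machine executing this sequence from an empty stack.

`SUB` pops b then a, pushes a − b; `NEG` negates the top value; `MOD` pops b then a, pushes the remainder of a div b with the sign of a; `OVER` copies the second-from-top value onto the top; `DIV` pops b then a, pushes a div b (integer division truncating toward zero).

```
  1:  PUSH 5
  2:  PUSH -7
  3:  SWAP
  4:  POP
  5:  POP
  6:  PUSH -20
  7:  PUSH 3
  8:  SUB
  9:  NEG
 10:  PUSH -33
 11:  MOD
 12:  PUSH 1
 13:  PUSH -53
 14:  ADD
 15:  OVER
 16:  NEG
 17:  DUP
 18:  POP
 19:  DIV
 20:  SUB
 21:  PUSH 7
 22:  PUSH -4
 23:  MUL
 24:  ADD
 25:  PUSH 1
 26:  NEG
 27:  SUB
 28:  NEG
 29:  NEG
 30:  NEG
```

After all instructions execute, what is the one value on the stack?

6

PUSH 5   -> [5]
PUSH -7  -> [5, -7]
SWAP     -> [-7, 5]
POP      -> [-7]
POP      -> []
PUSH -20 -> [-20]
PUSH 3   -> [-20, 3]
SUB      -> [-23]
NEG      -> [23]
PUSH -33 -> [23, -33]
MOD      -> [23]
PUSH 1   -> [23, 1]
PUSH -53 -> [23, 1, -53]
ADD      -> [23, -52]
OVER     -> [23, -52, 23]
NEG      -> [23, -52, -23]
DUP      -> [23, -52, -23, -23]
POP      -> [23, -52, -23]
DIV      -> [23, 2]
SUB      -> [21]
PUSH 7   -> [21, 7]
PUSH -4  -> [21, 7, -4]
MUL      -> [21, -28]
ADD      -> [-7]
PUSH 1   -> [-7, 1]
NEG      -> [-7, -1]
SUB      -> [-6]
NEG      -> [6]
NEG      -> [-6]
NEG      -> [6]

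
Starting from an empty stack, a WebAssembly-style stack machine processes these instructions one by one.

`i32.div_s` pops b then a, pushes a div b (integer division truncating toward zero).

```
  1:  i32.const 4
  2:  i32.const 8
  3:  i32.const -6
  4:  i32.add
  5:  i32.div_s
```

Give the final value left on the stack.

2

i32.const 4  -> 4
i32.const 8  -> 4 8
i32.const -6 -> 4 8 -6
i32.add      -> 4 2
i32.div_s    -> 2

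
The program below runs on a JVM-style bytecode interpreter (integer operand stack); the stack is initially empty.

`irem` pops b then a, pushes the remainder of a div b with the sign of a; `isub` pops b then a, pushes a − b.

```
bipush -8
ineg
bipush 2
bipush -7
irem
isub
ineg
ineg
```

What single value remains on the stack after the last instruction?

6

bipush -8 : -8
ineg      : 8
bipush 2  : 8 2
bipush -7 : 8 2 -7
irem      : 8 2
isub      : 6
ineg      : -6
ineg      : 6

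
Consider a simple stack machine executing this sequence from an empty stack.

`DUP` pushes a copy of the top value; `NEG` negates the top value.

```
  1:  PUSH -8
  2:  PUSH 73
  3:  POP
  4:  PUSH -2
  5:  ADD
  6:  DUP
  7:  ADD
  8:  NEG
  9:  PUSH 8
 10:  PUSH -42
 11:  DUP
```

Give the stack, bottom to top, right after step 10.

PUSH -8  → [-8]
PUSH 73  → [-8, 73]
POP      → [-8]
PUSH -2  → [-8, -2]
ADD      → [-10]
DUP      → [-10, -10]
ADD      → [-20]
NEG      → [20]
PUSH 8   → [20, 8]
PUSH -42 → [20, 8, -42]

[20, 8, -42]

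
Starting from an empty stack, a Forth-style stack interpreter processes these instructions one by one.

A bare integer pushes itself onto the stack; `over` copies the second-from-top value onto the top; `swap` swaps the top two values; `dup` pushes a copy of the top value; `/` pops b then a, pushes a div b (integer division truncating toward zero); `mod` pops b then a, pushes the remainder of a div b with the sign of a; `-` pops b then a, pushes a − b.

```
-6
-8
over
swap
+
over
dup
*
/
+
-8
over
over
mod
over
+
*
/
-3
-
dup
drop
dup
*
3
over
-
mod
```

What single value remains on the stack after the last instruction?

-6   -> -6
-8   -> -6 -8
over -> -6 -8 -6
swap -> -6 -6 -8
+    -> -6 -14
over -> -6 -14 -6
dup  -> -6 -14 -6 -6
*    -> -6 -14 36
/    -> -6 0
+    -> -6
-8   -> -6 -8
over -> -6 -8 -6
over -> -6 -8 -6 -8
mod  -> -6 -8 -6
over -> -6 -8 -6 -8
+    -> -6 -8 -14
*    -> -6 112
/    -> 0
-3   -> 0 -3
-    -> 3
dup  -> 3 3
drop -> 3
dup  -> 3 3
*    -> 9
3    -> 9 3
over -> 9 3 9
-    -> 9 -6
mod  -> 3

3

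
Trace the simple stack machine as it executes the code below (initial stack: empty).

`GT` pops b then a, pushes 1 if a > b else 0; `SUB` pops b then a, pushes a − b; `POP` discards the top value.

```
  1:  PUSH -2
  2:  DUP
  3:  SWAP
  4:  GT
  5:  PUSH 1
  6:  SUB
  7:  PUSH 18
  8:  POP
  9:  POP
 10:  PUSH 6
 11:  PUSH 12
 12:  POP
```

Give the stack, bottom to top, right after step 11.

PUSH -2 → -2
DUP     → -2 -2
SWAP    → -2 -2
GT      → 0
PUSH 1  → 0 1
SUB     → -1
PUSH 18 → -1 18
POP     → -1
POP     → (empty)
PUSH 6  → 6
PUSH 12 → 6 12

[6, 12]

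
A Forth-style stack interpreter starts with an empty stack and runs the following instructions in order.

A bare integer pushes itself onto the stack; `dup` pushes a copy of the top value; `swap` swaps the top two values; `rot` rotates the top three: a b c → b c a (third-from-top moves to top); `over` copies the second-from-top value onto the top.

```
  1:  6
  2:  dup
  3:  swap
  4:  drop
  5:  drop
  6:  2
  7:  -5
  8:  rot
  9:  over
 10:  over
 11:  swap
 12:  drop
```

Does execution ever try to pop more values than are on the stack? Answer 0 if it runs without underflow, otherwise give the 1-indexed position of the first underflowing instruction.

8

6     6
dup   6 6
swap  6 6
drop  6
drop  (empty)
2     2
-5    2 -5
rot  — needs 3 operands, stack has 2 → underflow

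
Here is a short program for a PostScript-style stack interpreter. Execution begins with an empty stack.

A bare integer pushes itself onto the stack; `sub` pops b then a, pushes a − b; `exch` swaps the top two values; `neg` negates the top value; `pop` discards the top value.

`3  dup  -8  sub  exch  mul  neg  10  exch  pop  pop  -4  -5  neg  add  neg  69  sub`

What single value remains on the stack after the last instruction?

-70

3    : [3]
dup  : [3, 3]
-8   : [3, 3, -8]
sub  : [3, 11]
exch : [11, 3]
mul  : [33]
neg  : [-33]
10   : [-33, 10]
exch : [10, -33]
pop  : [10]
pop  : []
-4   : [-4]
-5   : [-4, -5]
neg  : [-4, 5]
add  : [1]
neg  : [-1]
69   : [-1, 69]
sub  : [-70]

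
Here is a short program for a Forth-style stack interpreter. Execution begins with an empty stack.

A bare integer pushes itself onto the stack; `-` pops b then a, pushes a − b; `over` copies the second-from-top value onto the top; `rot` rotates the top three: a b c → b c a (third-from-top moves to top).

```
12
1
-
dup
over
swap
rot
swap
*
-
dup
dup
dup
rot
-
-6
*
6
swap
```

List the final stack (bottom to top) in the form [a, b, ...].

[-110, -110, 6, 0]

12   → [12]
1    → [12, 1]
-    → [11]
dup  → [11, 11]
over → [11, 11, 11]
swap → [11, 11, 11]
rot  → [11, 11, 11]
swap → [11, 11, 11]
*    → [11, 121]
-    → [-110]
dup  → [-110, -110]
dup  → [-110, -110, -110]
dup  → [-110, -110, -110, -110]
rot  → [-110, -110, -110, -110]
-    → [-110, -110, 0]
-6   → [-110, -110, 0, -6]
*    → [-110, -110, 0]
6    → [-110, -110, 0, 6]
swap → [-110, -110, 6, 0]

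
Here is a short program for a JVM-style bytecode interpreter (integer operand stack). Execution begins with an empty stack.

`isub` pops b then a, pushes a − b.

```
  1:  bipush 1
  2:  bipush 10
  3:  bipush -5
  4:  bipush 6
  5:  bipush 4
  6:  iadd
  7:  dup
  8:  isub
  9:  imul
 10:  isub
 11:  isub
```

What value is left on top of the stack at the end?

bipush 1   1
bipush 10  1 10
bipush -5  1 10 -5
bipush 6   1 10 -5 6
bipush 4   1 10 -5 6 4
iadd       1 10 -5 10
dup        1 10 -5 10 10
isub       1 10 -5 0
imul       1 10 0
isub       1 10
isub       -9

-9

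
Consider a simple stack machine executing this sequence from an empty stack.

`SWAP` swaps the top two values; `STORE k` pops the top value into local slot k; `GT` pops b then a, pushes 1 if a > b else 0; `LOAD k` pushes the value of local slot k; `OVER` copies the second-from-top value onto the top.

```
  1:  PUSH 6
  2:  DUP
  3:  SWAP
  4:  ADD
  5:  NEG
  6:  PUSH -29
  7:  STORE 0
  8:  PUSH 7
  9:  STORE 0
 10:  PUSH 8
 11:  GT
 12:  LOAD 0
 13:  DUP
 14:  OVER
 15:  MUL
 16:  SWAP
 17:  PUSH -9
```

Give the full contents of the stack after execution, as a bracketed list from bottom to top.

[0, 49, 7, -9]

PUSH 6    [6]
DUP       [6, 6]
SWAP      [6, 6]
ADD       [12]
NEG       [-12]
PUSH -29  [-12, -29]
STORE 0   [-12]
PUSH 7    [-12, 7]
STORE 0   [-12]
PUSH 8    [-12, 8]
GT        [0]
LOAD 0    [0, 7]
DUP       [0, 7, 7]
OVER      [0, 7, 7, 7]
MUL       [0, 7, 49]
SWAP      [0, 49, 7]
PUSH -9   [0, 49, 7, -9]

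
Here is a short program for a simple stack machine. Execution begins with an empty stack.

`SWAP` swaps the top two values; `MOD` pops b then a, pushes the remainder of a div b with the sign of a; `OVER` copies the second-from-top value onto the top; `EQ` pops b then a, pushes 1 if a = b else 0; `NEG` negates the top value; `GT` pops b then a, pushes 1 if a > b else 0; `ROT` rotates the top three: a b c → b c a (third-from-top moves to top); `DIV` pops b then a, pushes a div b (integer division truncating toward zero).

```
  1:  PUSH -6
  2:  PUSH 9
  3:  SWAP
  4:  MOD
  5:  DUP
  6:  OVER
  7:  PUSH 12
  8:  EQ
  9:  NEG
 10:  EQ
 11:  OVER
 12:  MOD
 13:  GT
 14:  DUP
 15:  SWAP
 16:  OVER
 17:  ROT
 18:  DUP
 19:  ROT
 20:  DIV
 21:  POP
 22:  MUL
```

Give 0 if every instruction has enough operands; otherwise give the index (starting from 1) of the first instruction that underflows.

PUSH -6 -> -6
PUSH 9  -> -6 9
SWAP    -> 9 -6
MOD     -> 3
DUP     -> 3 3
OVER    -> 3 3 3
PUSH 12 -> 3 3 3 12
EQ      -> 3 3 0
NEG     -> 3 3 0
EQ      -> 3 0
OVER    -> 3 0 3
MOD     -> 3 0
GT      -> 1
DUP     -> 1 1
SWAP    -> 1 1
OVER    -> 1 1 1
ROT     -> 1 1 1
DUP     -> 1 1 1 1
ROT     -> 1 1 1 1
DIV     -> 1 1 1
POP     -> 1 1
MUL     -> 1

0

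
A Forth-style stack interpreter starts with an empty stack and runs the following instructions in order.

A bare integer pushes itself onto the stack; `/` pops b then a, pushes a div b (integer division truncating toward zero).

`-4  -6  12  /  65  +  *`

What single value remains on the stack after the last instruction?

-260

-4  -4
-6  -4 -6
12  -4 -6 12
/   -4 0
65  -4 0 65
+   -4 65
*   -260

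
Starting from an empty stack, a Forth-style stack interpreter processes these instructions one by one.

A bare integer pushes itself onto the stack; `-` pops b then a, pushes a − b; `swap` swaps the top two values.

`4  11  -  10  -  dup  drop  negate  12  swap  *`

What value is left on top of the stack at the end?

4      → [4]
11     → [4, 11]
-      → [-7]
10     → [-7, 10]
-      → [-17]
dup    → [-17, -17]
drop   → [-17]
negate → [17]
12     → [17, 12]
swap   → [12, 17]
*      → [204]

204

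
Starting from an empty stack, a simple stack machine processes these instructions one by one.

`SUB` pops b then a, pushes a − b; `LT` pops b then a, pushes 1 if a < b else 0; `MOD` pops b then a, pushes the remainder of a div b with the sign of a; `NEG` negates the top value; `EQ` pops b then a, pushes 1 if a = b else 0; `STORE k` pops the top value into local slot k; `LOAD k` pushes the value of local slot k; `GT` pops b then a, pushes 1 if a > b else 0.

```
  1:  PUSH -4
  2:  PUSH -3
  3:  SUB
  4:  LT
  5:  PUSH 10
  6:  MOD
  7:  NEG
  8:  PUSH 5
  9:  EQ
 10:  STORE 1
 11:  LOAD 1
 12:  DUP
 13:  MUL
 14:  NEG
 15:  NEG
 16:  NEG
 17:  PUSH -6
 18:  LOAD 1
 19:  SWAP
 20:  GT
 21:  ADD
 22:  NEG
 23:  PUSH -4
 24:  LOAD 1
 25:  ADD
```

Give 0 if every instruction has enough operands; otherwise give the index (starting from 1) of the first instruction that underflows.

4

PUSH -4 -> [-4]
PUSH -3 -> [-4, -3]
SUB     -> [-1]
LT  — needs 2 operands, stack has 1 → underflow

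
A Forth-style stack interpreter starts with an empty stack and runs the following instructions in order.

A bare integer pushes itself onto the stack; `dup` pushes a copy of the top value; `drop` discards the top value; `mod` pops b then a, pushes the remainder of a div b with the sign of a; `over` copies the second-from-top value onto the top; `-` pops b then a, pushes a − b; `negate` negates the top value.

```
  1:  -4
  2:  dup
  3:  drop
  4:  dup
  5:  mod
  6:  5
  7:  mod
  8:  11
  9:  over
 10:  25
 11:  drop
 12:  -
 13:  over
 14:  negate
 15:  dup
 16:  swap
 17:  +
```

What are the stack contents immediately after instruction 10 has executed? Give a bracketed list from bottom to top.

-4    -4
dup   -4 -4
drop  -4
dup   -4 -4
mod   0
5     0 5
mod   0
11    0 11
over  0 11 0
25    0 11 0 25

[0, 11, 0, 25]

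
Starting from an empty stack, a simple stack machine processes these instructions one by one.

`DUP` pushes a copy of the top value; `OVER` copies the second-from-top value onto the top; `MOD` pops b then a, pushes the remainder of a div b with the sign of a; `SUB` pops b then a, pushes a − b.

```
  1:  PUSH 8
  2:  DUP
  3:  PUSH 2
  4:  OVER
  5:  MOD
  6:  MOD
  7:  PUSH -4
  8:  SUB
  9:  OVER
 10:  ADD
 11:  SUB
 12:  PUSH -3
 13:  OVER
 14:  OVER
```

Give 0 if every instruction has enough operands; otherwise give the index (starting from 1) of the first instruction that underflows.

0

PUSH 8  → [8]
DUP     → [8, 8]
PUSH 2  → [8, 8, 2]
OVER    → [8, 8, 2, 8]
MOD     → [8, 8, 2]
MOD     → [8, 0]
PUSH -4 → [8, 0, -4]
SUB     → [8, 4]
OVER    → [8, 4, 8]
ADD     → [8, 12]
SUB     → [-4]
PUSH -3 → [-4, -3]
OVER    → [-4, -3, -4]
OVER    → [-4, -3, -4, -3]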